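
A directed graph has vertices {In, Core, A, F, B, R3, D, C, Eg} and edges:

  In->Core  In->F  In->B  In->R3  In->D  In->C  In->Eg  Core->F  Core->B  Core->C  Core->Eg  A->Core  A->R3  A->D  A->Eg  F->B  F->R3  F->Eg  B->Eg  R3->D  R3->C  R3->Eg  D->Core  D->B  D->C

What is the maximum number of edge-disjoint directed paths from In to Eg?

5

Assign every edge capacity 1; by Menger, the answer equals the max flow.
Path In→Eg (+1); total 1.
Path In→Core→Eg (+1); total 2.
Path In→F→Eg (+1); total 3.
Path In→B→Eg (+1); total 4.
Path In→R3→Eg (+1); total 5.
No residual In→Eg path; max flow = 5.
Certifying cut of size 5: {B→Eg, Core→Eg, F→Eg, In→Eg, R3→Eg}.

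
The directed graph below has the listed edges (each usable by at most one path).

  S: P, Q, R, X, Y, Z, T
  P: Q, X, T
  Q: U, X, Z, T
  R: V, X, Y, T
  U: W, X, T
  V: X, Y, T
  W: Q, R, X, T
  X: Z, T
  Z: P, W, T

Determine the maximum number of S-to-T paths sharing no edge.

Assign every edge capacity 1; by Menger, the answer equals the max flow.
Path S→T (+1); total 1.
Path S→P→T (+1); total 2.
Path S→Q→T (+1); total 3.
Path S→R→T (+1); total 4.
Path S→X→T (+1); total 5.
Path S→Z→T (+1); total 6.
No residual S→T path; max flow = 6.
Certifying cut of size 6: {S→P, S→Q, S→R, S→T, S→X, S→Z}.

6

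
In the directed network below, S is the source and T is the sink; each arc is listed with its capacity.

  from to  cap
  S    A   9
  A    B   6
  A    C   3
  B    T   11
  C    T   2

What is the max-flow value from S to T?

8

Augment S→A→B→T: bottleneck 6, flow now 6.
Augment S→A→C→T: bottleneck 2, flow now 8.
No augmenting path remains; maximum flow = 8.
In the residual graph, reachable from S: {S, A, C}.
Min-cut edges: A→B (6), C→T (2); capacity 6 + 2 = 8.
This cut is saturated, so no flow can exceed 8.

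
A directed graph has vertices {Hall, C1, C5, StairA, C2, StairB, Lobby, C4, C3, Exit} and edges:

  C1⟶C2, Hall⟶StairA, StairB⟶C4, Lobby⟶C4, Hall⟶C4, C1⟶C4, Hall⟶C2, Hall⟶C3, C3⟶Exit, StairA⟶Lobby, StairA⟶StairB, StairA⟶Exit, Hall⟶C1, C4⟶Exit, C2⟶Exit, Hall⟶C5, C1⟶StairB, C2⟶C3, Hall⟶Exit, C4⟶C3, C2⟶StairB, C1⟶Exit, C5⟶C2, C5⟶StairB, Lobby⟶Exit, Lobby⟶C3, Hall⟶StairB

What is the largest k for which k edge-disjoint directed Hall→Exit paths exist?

6

Assign every edge capacity 1; by Menger, the answer equals the max flow.
Path Hall→Exit (+1); total 1.
Path Hall→C1→Exit (+1); total 2.
Path Hall→StairA→Exit (+1); total 3.
Path Hall→C2→Exit (+1); total 4.
Path Hall→C4→Exit (+1); total 5.
Path Hall→C3→Exit (+1); total 6.
No residual Hall→Exit path; max flow = 6.
Certifying cut of size 6: {C2→Exit, C3→Exit, C4→Exit, Hall→C1, Hall→Exit, Hall→StairA}.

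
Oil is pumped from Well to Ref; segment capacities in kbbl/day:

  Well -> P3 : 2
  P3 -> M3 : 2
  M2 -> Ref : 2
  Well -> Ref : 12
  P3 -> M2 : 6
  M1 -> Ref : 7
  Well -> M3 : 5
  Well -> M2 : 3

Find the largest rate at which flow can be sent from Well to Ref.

Augment Well→Ref: bottleneck 12, flow now 12.
Augment Well→M2→Ref: bottleneck 2, flow now 14.
No augmenting path remains; maximum flow = 14.
In the residual graph, reachable from Well: {Well, P3, M3, M2}.
Min-cut edges: Well→Ref (12), M2→Ref (2); capacity 12 + 2 = 14.
This cut is saturated, so no flow can exceed 14.

14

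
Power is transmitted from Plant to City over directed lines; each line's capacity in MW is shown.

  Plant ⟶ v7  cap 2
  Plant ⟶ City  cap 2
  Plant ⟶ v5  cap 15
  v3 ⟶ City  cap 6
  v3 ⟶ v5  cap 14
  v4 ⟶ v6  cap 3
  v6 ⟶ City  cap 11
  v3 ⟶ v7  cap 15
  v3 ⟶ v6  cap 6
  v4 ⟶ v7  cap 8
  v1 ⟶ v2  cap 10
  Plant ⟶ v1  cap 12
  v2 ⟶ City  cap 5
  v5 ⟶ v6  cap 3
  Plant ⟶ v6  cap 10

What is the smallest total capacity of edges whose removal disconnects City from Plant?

18

Augment Plant→City: bottleneck 2, flow now 2.
Augment Plant→v6→City: bottleneck 10, flow now 12.
Augment Plant→v1→v2→City: bottleneck 5, flow now 17.
Augment Plant→v5→v6→City: bottleneck 1, flow now 18.
No augmenting path remains; maximum flow = 18.
By max-flow min-cut, the minimum cut capacity equals the max flow.
In the residual graph, reachable from Plant: {Plant, v1, v2, v5, v6, v7}.
Min-cut edges: Plant→City (2), v2→City (5), v6→City (11); capacity 2 + 5 + 11 = 18.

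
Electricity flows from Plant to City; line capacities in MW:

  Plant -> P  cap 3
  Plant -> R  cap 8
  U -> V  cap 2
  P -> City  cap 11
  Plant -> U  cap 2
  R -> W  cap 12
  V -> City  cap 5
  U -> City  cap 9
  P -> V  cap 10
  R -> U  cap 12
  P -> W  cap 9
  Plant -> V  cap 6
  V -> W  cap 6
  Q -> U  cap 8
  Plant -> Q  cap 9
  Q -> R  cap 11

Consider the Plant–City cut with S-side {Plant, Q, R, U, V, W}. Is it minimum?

Yes — it is a minimum cut (capacity 17).

Given cut capacity: 3 + 9 + 5 = 17.
Augment Plant→P→City: bottleneck 3, flow now 3.
Augment Plant→U→City: bottleneck 2, flow now 5.
Augment Plant→V→City: bottleneck 5, flow now 10.
Augment Plant→Q→U→City: bottleneck 7, flow now 17.
No augmenting path remains; maximum flow = 17.
Cut capacity 17 equals the max flow, so it is a minimum cut.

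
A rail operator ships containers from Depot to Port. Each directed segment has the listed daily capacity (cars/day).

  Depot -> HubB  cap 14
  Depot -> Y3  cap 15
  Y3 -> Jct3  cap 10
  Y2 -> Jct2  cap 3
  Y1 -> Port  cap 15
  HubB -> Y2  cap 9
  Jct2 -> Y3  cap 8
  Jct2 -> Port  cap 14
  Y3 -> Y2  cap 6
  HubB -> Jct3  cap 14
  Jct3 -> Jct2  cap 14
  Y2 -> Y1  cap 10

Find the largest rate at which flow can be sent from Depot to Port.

Augment Depot→Y3→Y2→Jct2→Port: bottleneck 3, flow now 3.
Augment Depot→Y3→Y2→Y1→Port: bottleneck 3, flow now 6.
Augment Depot→Y3→Jct3→Jct2→Port: bottleneck 9, flow now 15.
Augment Depot→HubB→Y2→Y1→Port: bottleneck 7, flow now 22.
Augment Depot→HubB→Jct3→Jct2→Port: bottleneck 2, flow now 24.
No augmenting path remains; maximum flow = 24.
In the residual graph, reachable from Depot: {Depot, Y3, HubB, Y2, Jct3, Jct2}.
Min-cut edges: Y2→Y1 (10), Jct2→Port (14); capacity 10 + 14 = 24.
This cut is saturated, so no flow can exceed 24.

24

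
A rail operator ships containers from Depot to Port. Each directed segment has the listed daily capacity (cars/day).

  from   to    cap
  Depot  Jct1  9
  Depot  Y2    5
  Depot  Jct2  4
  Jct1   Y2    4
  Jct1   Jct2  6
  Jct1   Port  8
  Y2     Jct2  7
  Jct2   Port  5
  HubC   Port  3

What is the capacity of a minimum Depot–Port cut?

Augment Depot→Jct1→Port: bottleneck 8, flow now 8.
Augment Depot→Jct2→Port: bottleneck 4, flow now 12.
Augment Depot→Jct1→Jct2→Port: bottleneck 1, flow now 13.
No augmenting path remains; maximum flow = 13.
By max-flow min-cut, the minimum cut capacity equals the max flow.
In the residual graph, reachable from Depot: {Depot, Jct1, Y2, Jct2}.
Min-cut edges: Jct1→Port (8), Jct2→Port (5); capacity 8 + 5 = 13.

13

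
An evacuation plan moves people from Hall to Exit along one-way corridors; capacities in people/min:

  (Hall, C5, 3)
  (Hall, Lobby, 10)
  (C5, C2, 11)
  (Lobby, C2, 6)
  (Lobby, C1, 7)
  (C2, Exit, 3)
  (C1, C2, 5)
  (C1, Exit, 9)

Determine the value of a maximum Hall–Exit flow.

Augment Hall→C5→C2→Exit: bottleneck 3, flow now 3.
Augment Hall→Lobby→C1→Exit: bottleneck 7, flow now 10.
No augmenting path remains; maximum flow = 10.
In the residual graph, reachable from Hall: {Hall, C5, Lobby, C2}.
Min-cut edges: Lobby→C1 (7), C2→Exit (3); capacity 7 + 3 = 10.
This cut is saturated, so no flow can exceed 10.

10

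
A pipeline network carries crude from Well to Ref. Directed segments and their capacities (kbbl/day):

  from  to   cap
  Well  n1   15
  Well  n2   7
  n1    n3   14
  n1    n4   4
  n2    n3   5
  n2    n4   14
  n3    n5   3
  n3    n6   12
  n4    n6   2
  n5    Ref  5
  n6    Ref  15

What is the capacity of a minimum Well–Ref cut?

Augment Well→n1→n3→n5→Ref: bottleneck 3, flow now 3.
Augment Well→n1→n3→n6→Ref: bottleneck 11, flow now 14.
Augment Well→n1→n4→n6→Ref: bottleneck 1, flow now 15.
Augment Well→n2→n3→n6→Ref: bottleneck 1, flow now 16.
Augment Well→n2→n4→n6→Ref: bottleneck 1, flow now 17.
No augmenting path remains; maximum flow = 17.
By max-flow min-cut, the minimum cut capacity equals the max flow.
In the residual graph, reachable from Well: {Well, n1, n2, n3, n4}.
Min-cut edges: n3→n5 (3), n3→n6 (12), n4→n6 (2); capacity 3 + 12 + 2 = 17.

17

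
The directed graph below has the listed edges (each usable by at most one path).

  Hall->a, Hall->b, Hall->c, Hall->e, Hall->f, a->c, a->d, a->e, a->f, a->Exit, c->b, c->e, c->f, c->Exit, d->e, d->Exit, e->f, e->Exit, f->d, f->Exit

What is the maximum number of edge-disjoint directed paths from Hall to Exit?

4

Assign every edge capacity 1; by Menger, the answer equals the max flow.
Path Hall→a→Exit (+1); total 1.
Path Hall→c→Exit (+1); total 2.
Path Hall→e→Exit (+1); total 3.
Path Hall→f→Exit (+1); total 4.
No residual Hall→Exit path; max flow = 4.
Certifying cut of size 4: {Hall→a, Hall→c, Hall→e, Hall→f}.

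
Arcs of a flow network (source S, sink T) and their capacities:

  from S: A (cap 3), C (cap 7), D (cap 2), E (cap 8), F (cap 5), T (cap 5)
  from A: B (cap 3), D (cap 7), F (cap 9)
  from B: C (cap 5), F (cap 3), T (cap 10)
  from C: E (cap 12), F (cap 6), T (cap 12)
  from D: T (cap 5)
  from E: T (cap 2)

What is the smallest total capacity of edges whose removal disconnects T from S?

Augment S→T: bottleneck 5, flow now 5.
Augment S→C→T: bottleneck 7, flow now 12.
Augment S→D→T: bottleneck 2, flow now 14.
Augment S→E→T: bottleneck 2, flow now 16.
Augment S→A→B→T: bottleneck 3, flow now 19.
No augmenting path remains; maximum flow = 19.
By max-flow min-cut, the minimum cut capacity equals the max flow.
In the residual graph, reachable from S: {S, E, F}.
Min-cut edges: S→A (3), S→C (7), S→D (2), S→T (5), E→T (2); capacity 3 + 7 + 2 + 5 + 2 = 19.

19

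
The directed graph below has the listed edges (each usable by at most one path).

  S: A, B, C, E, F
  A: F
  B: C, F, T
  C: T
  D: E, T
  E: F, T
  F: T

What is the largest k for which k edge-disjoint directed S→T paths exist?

Assign every edge capacity 1; by Menger, the answer equals the max flow.
Path S→B→T (+1); total 1.
Path S→C→T (+1); total 2.
Path S→E→T (+1); total 3.
Path S→F→T (+1); total 4.
No residual S→T path; max flow = 4.
Certifying cut of size 4: {F→T, S→B, S→C, S→E}.

4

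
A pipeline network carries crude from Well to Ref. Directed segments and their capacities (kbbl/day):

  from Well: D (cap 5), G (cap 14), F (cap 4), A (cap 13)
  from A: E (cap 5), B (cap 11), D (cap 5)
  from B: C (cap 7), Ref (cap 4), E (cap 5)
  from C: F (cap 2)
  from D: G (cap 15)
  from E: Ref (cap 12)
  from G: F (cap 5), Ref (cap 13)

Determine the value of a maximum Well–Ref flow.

Augment Well→G→Ref: bottleneck 13, flow now 13.
Augment Well→A→B→Ref: bottleneck 4, flow now 17.
Augment Well→A→E→Ref: bottleneck 5, flow now 22.
Augment Well→A→B→E→Ref: bottleneck 4, flow now 26.
No augmenting path remains; maximum flow = 26.
In the residual graph, reachable from Well: {Well, D, F, G}.
Min-cut edges: Well→A (13), G→Ref (13); capacity 13 + 13 = 26.
This cut is saturated, so no flow can exceed 26.

26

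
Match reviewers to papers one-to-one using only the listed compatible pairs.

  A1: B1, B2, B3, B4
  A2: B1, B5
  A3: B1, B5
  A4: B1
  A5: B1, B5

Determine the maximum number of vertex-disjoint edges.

3

Unit-capacity flow: source→left, listed edges, right→sink; max matching = max flow.
Augmenting path A1→B1 (+1); matched 1.
Augmenting path A2→B5 (+1); matched 2.
Augmenting path A3→B1→A1→B2 (+1); matched 3.
No augmenting path remains; maximum matching = 3.
König certificate: {A1, B1, B5} is a vertex cover of size 3 (every listed pair touches it), so no matching can be larger.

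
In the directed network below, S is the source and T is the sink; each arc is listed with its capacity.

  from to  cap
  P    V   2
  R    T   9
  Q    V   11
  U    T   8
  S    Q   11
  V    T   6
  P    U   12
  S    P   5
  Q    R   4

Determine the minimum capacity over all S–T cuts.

15

Augment S→P→U→T: bottleneck 5, flow now 5.
Augment S→Q→R→T: bottleneck 4, flow now 9.
Augment S→Q→V→T: bottleneck 6, flow now 15.
No augmenting path remains; maximum flow = 15.
By max-flow min-cut, the minimum cut capacity equals the max flow.
In the residual graph, reachable from S: {S, Q, V}.
Min-cut edges: S→P (5), Q→R (4), V→T (6); capacity 5 + 4 + 6 = 15.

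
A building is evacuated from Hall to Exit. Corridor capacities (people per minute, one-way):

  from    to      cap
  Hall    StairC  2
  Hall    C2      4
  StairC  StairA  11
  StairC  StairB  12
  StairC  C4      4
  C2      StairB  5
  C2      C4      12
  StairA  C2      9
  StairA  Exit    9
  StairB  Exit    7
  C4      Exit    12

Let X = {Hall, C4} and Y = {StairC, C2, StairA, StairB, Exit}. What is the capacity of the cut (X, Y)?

18

Edges leaving {Hall, C4}: Hall→StairC (2), Hall→C2 (4), C4→Exit (12).
Cut capacity = 2 + 4 + 12 = 18.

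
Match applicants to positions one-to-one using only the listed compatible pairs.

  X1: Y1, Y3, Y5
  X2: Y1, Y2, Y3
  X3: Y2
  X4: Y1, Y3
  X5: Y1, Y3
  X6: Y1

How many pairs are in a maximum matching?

4

Unit-capacity flow: source→left, listed edges, right→sink; max matching = max flow.
Augmenting path X1→Y1 (+1); matched 1.
Augmenting path X2→Y2 (+1); matched 2.
Augmenting path X4→Y3 (+1); matched 3.
Augmenting path X5→Y1→X1→Y5 (+1); matched 4.
No augmenting path remains; maximum matching = 4.
König certificate: {X1, Y1, Y2, Y3} is a vertex cover of size 4 (every listed pair touches it), so no matching can be larger.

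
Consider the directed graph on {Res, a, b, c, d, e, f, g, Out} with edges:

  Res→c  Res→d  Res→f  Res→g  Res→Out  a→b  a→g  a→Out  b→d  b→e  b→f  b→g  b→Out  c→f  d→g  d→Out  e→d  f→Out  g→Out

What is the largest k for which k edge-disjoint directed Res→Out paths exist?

4

Assign every edge capacity 1; by Menger, the answer equals the max flow.
Path Res→Out (+1); total 1.
Path Res→d→Out (+1); total 2.
Path Res→f→Out (+1); total 3.
Path Res→g→Out (+1); total 4.
No residual Res→Out path; max flow = 4.
Certifying cut of size 4: {Res→Out, Res→d, Res→g, f→Out}.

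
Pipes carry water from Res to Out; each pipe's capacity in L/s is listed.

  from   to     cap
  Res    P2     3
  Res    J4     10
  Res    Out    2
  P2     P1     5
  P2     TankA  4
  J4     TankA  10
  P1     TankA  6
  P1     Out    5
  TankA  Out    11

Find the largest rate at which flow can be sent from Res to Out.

Augment Res→Out: bottleneck 2, flow now 2.
Augment Res→P2→P1→Out: bottleneck 3, flow now 5.
Augment Res→J4→TankA→Out: bottleneck 10, flow now 15.
No augmenting path remains; maximum flow = 15.
In the residual graph, reachable from Res: {Res}.
Min-cut edges: Res→P2 (3), Res→J4 (10), Res→Out (2); capacity 3 + 10 + 2 = 15.
This cut is saturated, so no flow can exceed 15.

15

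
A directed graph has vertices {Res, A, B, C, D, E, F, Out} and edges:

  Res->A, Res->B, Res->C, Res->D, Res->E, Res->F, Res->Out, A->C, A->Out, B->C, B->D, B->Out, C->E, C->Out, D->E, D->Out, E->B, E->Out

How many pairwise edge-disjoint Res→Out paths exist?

6

Assign every edge capacity 1; by Menger, the answer equals the max flow.
Path Res→Out (+1); total 1.
Path Res→A→Out (+1); total 2.
Path Res→B→Out (+1); total 3.
Path Res→C→Out (+1); total 4.
Path Res→D→Out (+1); total 5.
Path Res→E→Out (+1); total 6.
No residual Res→Out path; max flow = 6.
Certifying cut of size 6: {Res→A, Res→B, Res→C, Res→D, Res→E, Res→Out}.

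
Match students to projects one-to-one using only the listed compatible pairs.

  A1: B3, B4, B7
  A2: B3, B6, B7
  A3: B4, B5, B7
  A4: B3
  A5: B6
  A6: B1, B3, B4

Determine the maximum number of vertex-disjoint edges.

6

Unit-capacity flow: source→left, listed edges, right→sink; max matching = max flow.
Augmenting path A1→B3 (+1); matched 1.
Augmenting path A2→B6 (+1); matched 2.
Augmenting path A3→B4 (+1); matched 3.
Augmenting path A6→B1 (+1); matched 4.
Augmenting path A4→B3→A1→B7 (+1); matched 5.
Augmenting path A5→B6→A2→B7→A1→B4→A3→B5 (+1); matched 6.
No augmenting path remains; maximum matching = 6.
König certificate: {A1, A2, A3, A4, A5, A6} is a vertex cover of size 6 (every listed pair touches it), so no matching can be larger.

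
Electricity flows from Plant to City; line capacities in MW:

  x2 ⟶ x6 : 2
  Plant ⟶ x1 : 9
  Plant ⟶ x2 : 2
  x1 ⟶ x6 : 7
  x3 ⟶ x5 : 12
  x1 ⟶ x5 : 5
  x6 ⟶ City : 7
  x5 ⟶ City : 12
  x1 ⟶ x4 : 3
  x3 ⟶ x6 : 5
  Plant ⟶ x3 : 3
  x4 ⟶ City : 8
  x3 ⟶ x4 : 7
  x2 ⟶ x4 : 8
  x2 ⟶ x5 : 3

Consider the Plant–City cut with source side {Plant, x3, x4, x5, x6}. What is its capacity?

Edges leaving {Plant, x3, x4, x5, x6}: Plant→x1 (9), Plant→x2 (2), x4→City (8), x5→City (12), x6→City (7).
Cut capacity = 9 + 2 + 8 + 12 + 7 = 38.

38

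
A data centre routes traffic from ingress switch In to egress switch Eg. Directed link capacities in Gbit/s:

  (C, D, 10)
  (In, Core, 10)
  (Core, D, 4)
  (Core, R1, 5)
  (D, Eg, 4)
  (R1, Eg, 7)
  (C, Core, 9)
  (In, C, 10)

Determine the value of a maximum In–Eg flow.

Augment In→Core→R1→Eg: bottleneck 5, flow now 5.
Augment In→Core→D→Eg: bottleneck 4, flow now 9.
No augmenting path remains; maximum flow = 9.
In the residual graph, reachable from In: {In, Core, C, D}.
Min-cut edges: Core→R1 (5), D→Eg (4); capacity 5 + 4 = 9.
This cut is saturated, so no flow can exceed 9.

9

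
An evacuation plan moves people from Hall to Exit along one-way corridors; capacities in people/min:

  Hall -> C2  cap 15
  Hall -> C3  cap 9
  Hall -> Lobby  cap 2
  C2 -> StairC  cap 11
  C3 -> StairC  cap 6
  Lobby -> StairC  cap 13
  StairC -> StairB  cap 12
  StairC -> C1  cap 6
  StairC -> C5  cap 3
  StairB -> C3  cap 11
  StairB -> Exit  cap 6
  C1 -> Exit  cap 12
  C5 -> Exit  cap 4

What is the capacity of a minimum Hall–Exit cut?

Augment Hall→C2→StairC→StairB→Exit: bottleneck 6, flow now 6.
Augment Hall→C2→StairC→C1→Exit: bottleneck 5, flow now 11.
Augment Hall→C3→StairC→C1→Exit: bottleneck 1, flow now 12.
Augment Hall→C3→StairC→C5→Exit: bottleneck 3, flow now 15.
No augmenting path remains; maximum flow = 15.
By max-flow min-cut, the minimum cut capacity equals the max flow.
In the residual graph, reachable from Hall: {Hall, C2, C3, Lobby, StairC, StairB}.
Min-cut edges: StairC→C1 (6), StairC→C5 (3), StairB→Exit (6); capacity 6 + 3 + 6 = 15.

15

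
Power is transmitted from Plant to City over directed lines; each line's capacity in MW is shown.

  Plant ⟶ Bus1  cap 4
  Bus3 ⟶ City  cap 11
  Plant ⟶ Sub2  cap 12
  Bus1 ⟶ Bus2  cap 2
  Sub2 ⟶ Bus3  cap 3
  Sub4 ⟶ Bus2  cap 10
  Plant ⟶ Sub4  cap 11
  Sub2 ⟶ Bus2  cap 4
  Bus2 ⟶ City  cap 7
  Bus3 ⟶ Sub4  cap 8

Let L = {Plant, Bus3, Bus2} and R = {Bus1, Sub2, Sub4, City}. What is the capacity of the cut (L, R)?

53

Edges leaving {Plant, Bus3, Bus2}: Plant→Bus1 (4), Plant→Sub2 (12), Plant→Sub4 (11), Bus3→Sub4 (8), Bus3→City (11), Bus2→City (7).
Cut capacity = 4 + 12 + 11 + 8 + 11 + 7 = 53.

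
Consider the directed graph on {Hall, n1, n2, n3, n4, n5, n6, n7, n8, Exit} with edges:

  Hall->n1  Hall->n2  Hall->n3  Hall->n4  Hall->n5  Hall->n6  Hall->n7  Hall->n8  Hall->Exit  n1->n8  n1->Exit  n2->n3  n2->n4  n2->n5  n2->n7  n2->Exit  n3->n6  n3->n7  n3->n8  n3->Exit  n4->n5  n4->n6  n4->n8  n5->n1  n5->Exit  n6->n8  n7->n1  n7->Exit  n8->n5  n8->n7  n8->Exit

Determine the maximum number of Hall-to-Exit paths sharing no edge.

Assign every edge capacity 1; by Menger, the answer equals the max flow.
Path Hall→Exit (+1); total 1.
Path Hall→n1→Exit (+1); total 2.
Path Hall→n2→Exit (+1); total 3.
Path Hall→n3→Exit (+1); total 4.
Path Hall→n5→Exit (+1); total 5.
Path Hall→n7→Exit (+1); total 6.
Path Hall→n8→Exit (+1); total 7.
No residual Hall→Exit path; max flow = 7.
Certifying cut of size 7: {Hall→Exit, Hall→n2, Hall→n3, n1→Exit, n5→Exit, n7→Exit, n8→Exit}.

7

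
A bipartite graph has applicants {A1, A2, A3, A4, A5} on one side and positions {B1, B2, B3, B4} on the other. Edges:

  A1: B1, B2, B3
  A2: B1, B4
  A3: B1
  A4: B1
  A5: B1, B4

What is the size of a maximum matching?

3

Unit-capacity flow: source→left, listed edges, right→sink; max matching = max flow.
Augmenting path A1→B1 (+1); matched 1.
Augmenting path A2→B4 (+1); matched 2.
Augmenting path A3→B1→A1→B2 (+1); matched 3.
No augmenting path remains; maximum matching = 3.
König certificate: {A1, B1, B4} is a vertex cover of size 3 (every listed pair touches it), so no matching can be larger.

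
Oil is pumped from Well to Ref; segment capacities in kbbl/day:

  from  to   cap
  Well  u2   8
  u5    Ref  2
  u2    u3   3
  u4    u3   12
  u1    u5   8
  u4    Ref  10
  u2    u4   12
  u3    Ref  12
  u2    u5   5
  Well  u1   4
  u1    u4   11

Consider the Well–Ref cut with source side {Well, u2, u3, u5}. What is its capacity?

Edges leaving {Well, u2, u3, u5}: Well→u1 (4), u2→u4 (12), u3→Ref (12), u5→Ref (2).
Cut capacity = 4 + 12 + 12 + 2 = 30.

30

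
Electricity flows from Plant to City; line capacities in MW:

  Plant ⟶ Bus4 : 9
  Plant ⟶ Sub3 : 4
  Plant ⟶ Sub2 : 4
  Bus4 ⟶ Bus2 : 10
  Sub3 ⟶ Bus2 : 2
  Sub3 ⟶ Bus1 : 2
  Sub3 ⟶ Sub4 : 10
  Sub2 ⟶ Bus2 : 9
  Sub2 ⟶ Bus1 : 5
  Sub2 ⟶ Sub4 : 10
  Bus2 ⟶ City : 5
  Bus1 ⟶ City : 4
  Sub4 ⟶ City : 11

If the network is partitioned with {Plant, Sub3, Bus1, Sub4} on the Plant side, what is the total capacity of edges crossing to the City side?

Edges leaving {Plant, Sub3, Bus1, Sub4}: Plant→Bus4 (9), Plant→Sub2 (4), Sub3→Bus2 (2), Bus1→City (4), Sub4→City (11).
Cut capacity = 9 + 4 + 2 + 4 + 11 = 30.

30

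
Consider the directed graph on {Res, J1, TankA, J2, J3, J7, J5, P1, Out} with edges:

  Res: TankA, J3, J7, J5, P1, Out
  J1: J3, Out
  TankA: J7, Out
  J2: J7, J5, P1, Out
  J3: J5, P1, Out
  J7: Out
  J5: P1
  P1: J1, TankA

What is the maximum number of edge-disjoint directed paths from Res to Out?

5

Assign every edge capacity 1; by Menger, the answer equals the max flow.
Path Res→Out (+1); total 1.
Path Res→TankA→Out (+1); total 2.
Path Res→J3→Out (+1); total 3.
Path Res→J7→Out (+1); total 4.
Path Res→P1→J1→Out (+1); total 5.
No residual Res→Out path; max flow = 5.
Certifying cut of size 5: {J7→Out, P1→J1, Res→J3, Res→Out, TankA→Out}.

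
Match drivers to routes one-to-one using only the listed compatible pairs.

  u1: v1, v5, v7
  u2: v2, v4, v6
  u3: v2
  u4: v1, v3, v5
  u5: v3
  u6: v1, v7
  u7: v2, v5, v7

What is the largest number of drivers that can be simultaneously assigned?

Unit-capacity flow: source→left, listed edges, right→sink; max matching = max flow.
Augmenting path u1→v1 (+1); matched 1.
Augmenting path u2→v2 (+1); matched 2.
Augmenting path u4→v3 (+1); matched 3.
Augmenting path u6→v7 (+1); matched 4.
Augmenting path u7→v5 (+1); matched 5.
Augmenting path u3→v2→u2→v4 (+1); matched 6.
No augmenting path remains; maximum matching = 6.
König certificate: {u2, v1, v2, v3, v5, v7} is a vertex cover of size 6 (every listed pair touches it), so no matching can be larger.

6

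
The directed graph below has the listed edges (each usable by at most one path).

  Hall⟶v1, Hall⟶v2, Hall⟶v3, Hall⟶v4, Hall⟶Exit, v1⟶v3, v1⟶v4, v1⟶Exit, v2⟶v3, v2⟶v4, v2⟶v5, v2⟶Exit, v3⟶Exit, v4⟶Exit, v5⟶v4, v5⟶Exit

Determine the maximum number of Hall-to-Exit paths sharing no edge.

Assign every edge capacity 1; by Menger, the answer equals the max flow.
Path Hall→Exit (+1); total 1.
Path Hall→v1→Exit (+1); total 2.
Path Hall→v2→Exit (+1); total 3.
Path Hall→v3→Exit (+1); total 4.
Path Hall→v4→Exit (+1); total 5.
No residual Hall→Exit path; max flow = 5.
Certifying cut of size 5: {Hall→Exit, Hall→v1, Hall→v2, Hall→v3, Hall→v4}.

5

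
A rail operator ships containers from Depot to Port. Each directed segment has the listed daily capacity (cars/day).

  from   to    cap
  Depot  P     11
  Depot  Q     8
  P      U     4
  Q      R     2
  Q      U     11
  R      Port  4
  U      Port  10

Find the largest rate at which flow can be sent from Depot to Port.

Augment Depot→P→U→Port: bottleneck 4, flow now 4.
Augment Depot→Q→R→Port: bottleneck 2, flow now 6.
Augment Depot→Q→U→Port: bottleneck 6, flow now 12.
No augmenting path remains; maximum flow = 12.
In the residual graph, reachable from Depot: {Depot, P}.
Min-cut edges: Depot→Q (8), P→U (4); capacity 8 + 4 = 12.
This cut is saturated, so no flow can exceed 12.

12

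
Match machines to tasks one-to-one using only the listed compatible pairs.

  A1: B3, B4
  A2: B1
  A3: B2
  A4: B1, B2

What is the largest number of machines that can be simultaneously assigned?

Unit-capacity flow: source→left, listed edges, right→sink; max matching = max flow.
Augmenting path A1→B3 (+1); matched 1.
Augmenting path A2→B1 (+1); matched 2.
Augmenting path A3→B2 (+1); matched 3.
No augmenting path remains; maximum matching = 3.
König certificate: {A1, B1, B2} is a vertex cover of size 3 (every listed pair touches it), so no matching can be larger.

3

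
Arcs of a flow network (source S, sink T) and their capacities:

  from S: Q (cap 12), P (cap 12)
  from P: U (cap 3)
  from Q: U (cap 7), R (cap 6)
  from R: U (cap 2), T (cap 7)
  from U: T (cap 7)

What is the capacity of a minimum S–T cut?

13

Augment S→P→U→T: bottleneck 3, flow now 3.
Augment S→Q→R→T: bottleneck 6, flow now 9.
Augment S→Q→U→T: bottleneck 4, flow now 13.
No augmenting path remains; maximum flow = 13.
By max-flow min-cut, the minimum cut capacity equals the max flow.
In the residual graph, reachable from S: {S, P, Q, U}.
Min-cut edges: Q→R (6), U→T (7); capacity 6 + 7 = 13.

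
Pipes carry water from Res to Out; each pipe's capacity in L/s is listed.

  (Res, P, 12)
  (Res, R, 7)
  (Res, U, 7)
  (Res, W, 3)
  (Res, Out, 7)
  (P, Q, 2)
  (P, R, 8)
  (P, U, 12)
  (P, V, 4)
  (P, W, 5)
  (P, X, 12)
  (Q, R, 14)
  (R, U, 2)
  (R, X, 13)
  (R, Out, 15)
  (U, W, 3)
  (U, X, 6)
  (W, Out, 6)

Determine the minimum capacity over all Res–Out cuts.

28

Augment Res→Out: bottleneck 7, flow now 7.
Augment Res→R→Out: bottleneck 7, flow now 14.
Augment Res→W→Out: bottleneck 3, flow now 17.
Augment Res→P→R→Out: bottleneck 8, flow now 25.
Augment Res→P→W→Out: bottleneck 3, flow now 28.
No augmenting path remains; maximum flow = 28.
By max-flow min-cut, the minimum cut capacity equals the max flow.
In the residual graph, reachable from Res: {Res, P, Q, R, U, V, W, X}.
Min-cut edges: Res→Out (7), R→Out (15), W→Out (6); capacity 7 + 15 + 6 = 28.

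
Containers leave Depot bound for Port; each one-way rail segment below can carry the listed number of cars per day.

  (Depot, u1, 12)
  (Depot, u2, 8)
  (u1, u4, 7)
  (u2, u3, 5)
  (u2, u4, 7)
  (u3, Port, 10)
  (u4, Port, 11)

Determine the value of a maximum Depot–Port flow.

15

Augment Depot→u1→u4→Port: bottleneck 7, flow now 7.
Augment Depot→u2→u3→Port: bottleneck 5, flow now 12.
Augment Depot→u2→u4→Port: bottleneck 3, flow now 15.
No augmenting path remains; maximum flow = 15.
In the residual graph, reachable from Depot: {Depot, u1}.
Min-cut edges: Depot→u2 (8), u1→u4 (7); capacity 8 + 7 = 15.
This cut is saturated, so no flow can exceed 15.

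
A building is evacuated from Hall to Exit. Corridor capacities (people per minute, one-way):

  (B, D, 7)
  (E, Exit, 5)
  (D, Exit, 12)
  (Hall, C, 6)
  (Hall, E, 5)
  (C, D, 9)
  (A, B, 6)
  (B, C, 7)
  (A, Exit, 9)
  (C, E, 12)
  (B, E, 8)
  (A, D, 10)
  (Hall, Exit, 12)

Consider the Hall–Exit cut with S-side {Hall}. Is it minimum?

Yes — it is a minimum cut (capacity 23).

Given cut capacity: 6 + 5 + 12 = 23.
Augment Hall→Exit: bottleneck 12, flow now 12.
Augment Hall→E→Exit: bottleneck 5, flow now 17.
Augment Hall→C→D→Exit: bottleneck 6, flow now 23.
No augmenting path remains; maximum flow = 23.
Cut capacity 23 equals the max flow, so it is a minimum cut.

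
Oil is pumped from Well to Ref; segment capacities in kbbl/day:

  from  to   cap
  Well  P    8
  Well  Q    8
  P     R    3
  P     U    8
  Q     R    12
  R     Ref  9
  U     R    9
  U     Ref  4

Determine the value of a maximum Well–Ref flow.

Augment Well→P→R→Ref: bottleneck 3, flow now 3.
Augment Well→P→U→Ref: bottleneck 4, flow now 7.
Augment Well→Q→R→Ref: bottleneck 6, flow now 13.
No augmenting path remains; maximum flow = 13.
In the residual graph, reachable from Well: {Well, P, Q, R, U}.
Min-cut edges: R→Ref (9), U→Ref (4); capacity 9 + 4 = 13.
This cut is saturated, so no flow can exceed 13.

13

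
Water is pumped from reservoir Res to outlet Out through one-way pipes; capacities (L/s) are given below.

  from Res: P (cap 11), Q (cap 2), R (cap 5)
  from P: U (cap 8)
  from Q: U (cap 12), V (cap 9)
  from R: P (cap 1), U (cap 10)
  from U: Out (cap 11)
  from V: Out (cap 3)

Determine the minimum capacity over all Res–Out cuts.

Augment Res→P→U→Out: bottleneck 8, flow now 8.
Augment Res→Q→U→Out: bottleneck 2, flow now 10.
Augment Res→R→U→Out: bottleneck 1, flow now 11.
Augment Res→R→U→Q→V→Out: bottleneck 2, flow now 13. (uses reverse residual edge)
No augmenting path remains; maximum flow = 13.
By max-flow min-cut, the minimum cut capacity equals the max flow.
In the residual graph, reachable from Res: {Res, P, R, U}.
Min-cut edges: Res→Q (2), U→Out (11); capacity 2 + 11 = 13.

13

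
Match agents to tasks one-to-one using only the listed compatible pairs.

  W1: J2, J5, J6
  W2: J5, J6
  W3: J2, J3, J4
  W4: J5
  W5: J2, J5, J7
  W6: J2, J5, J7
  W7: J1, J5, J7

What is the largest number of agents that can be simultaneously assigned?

6

Unit-capacity flow: source→left, listed edges, right→sink; max matching = max flow.
Augmenting path W1→J2 (+1); matched 1.
Augmenting path W2→J5 (+1); matched 2.
Augmenting path W3→J3 (+1); matched 3.
Augmenting path W5→J7 (+1); matched 4.
Augmenting path W7→J1 (+1); matched 5.
Augmenting path W4→J5→W2→J6 (+1); matched 6.
No augmenting path remains; maximum matching = 6.
König certificate: {W3, W7, J2, J5, J6, J7} is a vertex cover of size 6 (every listed pair touches it), so no matching can be larger.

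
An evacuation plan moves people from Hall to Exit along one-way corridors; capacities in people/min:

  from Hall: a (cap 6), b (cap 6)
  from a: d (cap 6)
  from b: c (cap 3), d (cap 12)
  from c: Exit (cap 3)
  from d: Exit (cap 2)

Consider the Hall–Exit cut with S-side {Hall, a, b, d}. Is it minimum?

Given cut capacity: 3 + 2 = 5.
Augment Hall→a→d→Exit: bottleneck 2, flow now 2.
Augment Hall→b→c→Exit: bottleneck 3, flow now 5.
No augmenting path remains; maximum flow = 5.
Cut capacity 5 equals the max flow, so it is a minimum cut.

Yes — it is a minimum cut (capacity 5).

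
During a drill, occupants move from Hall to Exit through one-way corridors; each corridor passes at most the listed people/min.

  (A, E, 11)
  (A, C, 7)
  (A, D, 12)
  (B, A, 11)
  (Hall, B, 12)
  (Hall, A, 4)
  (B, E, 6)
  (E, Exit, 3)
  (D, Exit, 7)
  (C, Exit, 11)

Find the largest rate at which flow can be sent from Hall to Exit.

16

Augment Hall→A→C→Exit: bottleneck 4, flow now 4.
Augment Hall→B→E→Exit: bottleneck 3, flow now 7.
Augment Hall→B→A→C→Exit: bottleneck 3, flow now 10.
Augment Hall→B→A→D→Exit: bottleneck 6, flow now 16.
No augmenting path remains; maximum flow = 16.
In the residual graph, reachable from Hall: {Hall}.
Min-cut edges: Hall→A (4), Hall→B (12); capacity 4 + 12 = 16.
This cut is saturated, so no flow can exceed 16.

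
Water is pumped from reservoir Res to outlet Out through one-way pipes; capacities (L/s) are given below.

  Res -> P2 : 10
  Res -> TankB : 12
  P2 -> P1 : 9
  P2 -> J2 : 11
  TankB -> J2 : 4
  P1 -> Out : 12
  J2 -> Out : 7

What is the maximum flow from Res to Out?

14

Augment Res→P2→P1→Out: bottleneck 9, flow now 9.
Augment Res→P2→J2→Out: bottleneck 1, flow now 10.
Augment Res→TankB→J2→Out: bottleneck 4, flow now 14.
No augmenting path remains; maximum flow = 14.
In the residual graph, reachable from Res: {Res, TankB}.
Min-cut edges: Res→P2 (10), TankB→J2 (4); capacity 10 + 4 = 14.
This cut is saturated, so no flow can exceed 14.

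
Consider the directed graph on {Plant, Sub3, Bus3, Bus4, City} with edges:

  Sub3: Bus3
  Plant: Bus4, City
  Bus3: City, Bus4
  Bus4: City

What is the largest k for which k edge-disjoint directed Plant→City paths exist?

Assign every edge capacity 1; by Menger, the answer equals the max flow.
Path Plant→City (+1); total 1.
Path Plant→Bus4→City (+1); total 2.
No residual Plant→City path; max flow = 2.
Certifying cut of size 2: {Plant→Bus4, Plant→City}.

2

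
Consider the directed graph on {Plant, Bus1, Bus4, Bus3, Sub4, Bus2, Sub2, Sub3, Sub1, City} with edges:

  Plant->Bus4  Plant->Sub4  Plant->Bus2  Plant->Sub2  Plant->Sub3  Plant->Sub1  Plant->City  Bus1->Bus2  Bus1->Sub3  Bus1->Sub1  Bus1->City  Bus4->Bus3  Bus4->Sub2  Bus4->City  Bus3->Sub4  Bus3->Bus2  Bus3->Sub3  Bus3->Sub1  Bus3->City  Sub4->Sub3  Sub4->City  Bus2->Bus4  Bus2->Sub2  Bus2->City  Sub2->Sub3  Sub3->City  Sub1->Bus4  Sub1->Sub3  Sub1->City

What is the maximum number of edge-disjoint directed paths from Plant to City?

Assign every edge capacity 1; by Menger, the answer equals the max flow.
Path Plant→City (+1); total 1.
Path Plant→Bus4→City (+1); total 2.
Path Plant→Sub4→City (+1); total 3.
Path Plant→Bus2→City (+1); total 4.
Path Plant→Sub3→City (+1); total 5.
Path Plant→Sub1→City (+1); total 6.
No residual Plant→City path; max flow = 6.
Certifying cut of size 6: {Plant→Bus2, Plant→Bus4, Plant→City, Plant→Sub1, Plant→Sub4, Sub3→City}.

6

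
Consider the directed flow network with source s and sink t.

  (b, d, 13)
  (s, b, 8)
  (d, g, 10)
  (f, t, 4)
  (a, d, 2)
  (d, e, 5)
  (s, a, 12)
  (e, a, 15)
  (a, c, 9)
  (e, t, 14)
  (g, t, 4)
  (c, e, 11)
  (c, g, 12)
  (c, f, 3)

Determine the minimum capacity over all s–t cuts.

Augment s→a→c→e→t: bottleneck 9, flow now 9.
Augment s→a→d→e→t: bottleneck 2, flow now 11.
Augment s→b→d→e→t: bottleneck 3, flow now 14.
Augment s→b→d→g→t: bottleneck 4, flow now 18.
No augmenting path remains; maximum flow = 18.
By max-flow min-cut, the minimum cut capacity equals the max flow.
In the residual graph, reachable from s: {s, a, b, d, g}.
Min-cut edges: a→c (9), d→e (5), g→t (4); capacity 9 + 5 + 4 = 18.

18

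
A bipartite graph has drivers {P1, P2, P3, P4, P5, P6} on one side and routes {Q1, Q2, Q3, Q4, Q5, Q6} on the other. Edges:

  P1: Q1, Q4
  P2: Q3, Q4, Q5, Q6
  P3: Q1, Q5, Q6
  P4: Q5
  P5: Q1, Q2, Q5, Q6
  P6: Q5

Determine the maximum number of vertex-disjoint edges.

Unit-capacity flow: source→left, listed edges, right→sink; max matching = max flow.
Augmenting path P1→Q1 (+1); matched 1.
Augmenting path P2→Q3 (+1); matched 2.
Augmenting path P3→Q5 (+1); matched 3.
Augmenting path P5→Q2 (+1); matched 4.
Augmenting path P4→Q5→P3→Q6 (+1); matched 5.
No augmenting path remains; maximum matching = 5.
König certificate: {P1, P2, P3, P5, Q5} is a vertex cover of size 5 (every listed pair touches it), so no matching can be larger.

5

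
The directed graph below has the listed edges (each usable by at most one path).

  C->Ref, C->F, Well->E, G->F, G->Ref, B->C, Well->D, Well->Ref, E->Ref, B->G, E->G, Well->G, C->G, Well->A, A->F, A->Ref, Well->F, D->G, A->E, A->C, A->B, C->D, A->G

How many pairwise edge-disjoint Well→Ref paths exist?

Assign every edge capacity 1; by Menger, the answer equals the max flow.
Path Well→Ref (+1); total 1.
Path Well→A→Ref (+1); total 2.
Path Well→E→Ref (+1); total 3.
Path Well→G→Ref (+1); total 4.
No residual Well→Ref path; max flow = 4.
Certifying cut of size 4: {G→Ref, Well→A, Well→E, Well→Ref}.

4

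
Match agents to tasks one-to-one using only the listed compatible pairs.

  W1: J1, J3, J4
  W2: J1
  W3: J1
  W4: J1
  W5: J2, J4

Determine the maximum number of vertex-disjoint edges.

Unit-capacity flow: source→left, listed edges, right→sink; max matching = max flow.
Augmenting path W1→J1 (+1); matched 1.
Augmenting path W5→J2 (+1); matched 2.
Augmenting path W2→J1→W1→J3 (+1); matched 3.
No augmenting path remains; maximum matching = 3.
König certificate: {W1, W5, J1} is a vertex cover of size 3 (every listed pair touches it), so no matching can be larger.

3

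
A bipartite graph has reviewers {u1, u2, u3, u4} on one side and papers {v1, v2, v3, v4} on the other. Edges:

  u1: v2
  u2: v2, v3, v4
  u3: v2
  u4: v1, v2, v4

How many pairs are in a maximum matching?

3

Unit-capacity flow: source→left, listed edges, right→sink; max matching = max flow.
Augmenting path u1→v2 (+1); matched 1.
Augmenting path u2→v3 (+1); matched 2.
Augmenting path u4→v1 (+1); matched 3.
No augmenting path remains; maximum matching = 3.
König certificate: {u2, u4, v2} is a vertex cover of size 3 (every listed pair touches it), so no matching can be larger.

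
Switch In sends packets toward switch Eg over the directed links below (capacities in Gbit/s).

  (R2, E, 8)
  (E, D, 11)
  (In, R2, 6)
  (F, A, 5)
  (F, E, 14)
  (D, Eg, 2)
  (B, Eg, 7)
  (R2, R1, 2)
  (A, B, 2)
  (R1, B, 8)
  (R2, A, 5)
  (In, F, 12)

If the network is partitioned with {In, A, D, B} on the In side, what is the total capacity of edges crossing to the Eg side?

Edges leaving {In, A, D, B}: In→R2 (6), In→F (12), D→Eg (2), B→Eg (7).
Cut capacity = 6 + 12 + 2 + 7 = 27.

27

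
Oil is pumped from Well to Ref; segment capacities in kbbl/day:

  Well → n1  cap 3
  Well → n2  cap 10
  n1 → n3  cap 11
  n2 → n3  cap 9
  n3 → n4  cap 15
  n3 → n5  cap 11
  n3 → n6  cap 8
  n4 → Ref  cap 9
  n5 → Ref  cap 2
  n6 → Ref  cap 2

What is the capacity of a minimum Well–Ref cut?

Augment Well→n1→n3→n4→Ref: bottleneck 3, flow now 3.
Augment Well→n2→n3→n4→Ref: bottleneck 6, flow now 9.
Augment Well→n2→n3→n5→Ref: bottleneck 2, flow now 11.
Augment Well→n2→n3→n6→Ref: bottleneck 1, flow now 12.
No augmenting path remains; maximum flow = 12.
By max-flow min-cut, the minimum cut capacity equals the max flow.
In the residual graph, reachable from Well: {Well, n2}.
Min-cut edges: Well→n1 (3), n2→n3 (9); capacity 3 + 9 = 12.

12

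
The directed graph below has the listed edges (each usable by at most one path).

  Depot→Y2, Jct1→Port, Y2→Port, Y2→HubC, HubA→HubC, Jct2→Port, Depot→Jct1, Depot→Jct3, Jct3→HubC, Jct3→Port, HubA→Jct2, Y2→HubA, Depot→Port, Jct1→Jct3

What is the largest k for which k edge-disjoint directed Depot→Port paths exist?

Assign every edge capacity 1; by Menger, the answer equals the max flow.
Path Depot→Port (+1); total 1.
Path Depot→Y2→Port (+1); total 2.
Path Depot→Jct1→Port (+1); total 3.
Path Depot→Jct3→Port (+1); total 4.
No residual Depot→Port path; max flow = 4.
Certifying cut of size 4: {Depot→Jct1, Depot→Jct3, Depot→Port, Depot→Y2}.

4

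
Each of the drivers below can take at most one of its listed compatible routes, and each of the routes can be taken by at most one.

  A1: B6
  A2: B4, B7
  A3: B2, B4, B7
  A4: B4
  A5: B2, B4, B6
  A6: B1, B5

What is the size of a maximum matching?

5

Unit-capacity flow: source→left, listed edges, right→sink; max matching = max flow.
Augmenting path A1→B6 (+1); matched 1.
Augmenting path A2→B4 (+1); matched 2.
Augmenting path A3→B2 (+1); matched 3.
Augmenting path A6→B1 (+1); matched 4.
Augmenting path A4→B4→A2→B7 (+1); matched 5.
No augmenting path remains; maximum matching = 5.
König certificate: {A6, B2, B4, B6, B7} is a vertex cover of size 5 (every listed pair touches it), so no matching can be larger.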